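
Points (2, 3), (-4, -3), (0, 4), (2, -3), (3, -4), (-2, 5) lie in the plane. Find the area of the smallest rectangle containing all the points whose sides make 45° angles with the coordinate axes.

In coordinates u = x + y, v = x − y the rectangle is axis-aligned; the map (x,y)→(u,v) scales areas by 2.
u-values: 5, -7, 4, -1, -1, 3; range = 5 − (-7) = 12.
v-values: -1, -1, -4, 5, 7, -7; range = 7 − (-7) = 14.
Area = (12 × 14) / 2 = 84.

84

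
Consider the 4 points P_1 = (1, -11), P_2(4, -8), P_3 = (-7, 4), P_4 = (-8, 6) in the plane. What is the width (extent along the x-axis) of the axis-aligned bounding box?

max x = 4, min x = -8, so width = 12.

12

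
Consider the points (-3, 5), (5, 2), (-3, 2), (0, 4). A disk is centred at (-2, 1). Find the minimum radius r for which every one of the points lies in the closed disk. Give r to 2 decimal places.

The required radius is the distance from (-2, 1) to the farthest point.
Squared distances: 17, 50, 2, 13.
Maximum is 50, attained at (5, 2).
r = √50 ≈ 7.07.

7.07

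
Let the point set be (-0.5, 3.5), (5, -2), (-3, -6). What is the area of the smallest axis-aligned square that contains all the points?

90.25

The bounding box has width 8 and height 9.5.
An axis-aligned square enclosing the set must have side ≥ max(width, height).
So the minimum side is max(8, 9.5) = 9.5.
Area = 9.5² = 90.25.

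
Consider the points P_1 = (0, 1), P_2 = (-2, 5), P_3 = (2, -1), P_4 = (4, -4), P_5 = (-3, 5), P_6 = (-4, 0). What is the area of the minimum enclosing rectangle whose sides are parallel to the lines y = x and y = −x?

In coordinates u = x + y, v = x − y the rectangle is axis-aligned; the map (x,y)→(u,v) scales areas by 2.
u-values: 1, 3, 1, 0, 2, -4; range = 3 − (-4) = 7.
v-values: -1, -7, 3, 8, -8, -4; range = 8 − (-8) = 16.
Area = (7 × 16) / 2 = 56.

56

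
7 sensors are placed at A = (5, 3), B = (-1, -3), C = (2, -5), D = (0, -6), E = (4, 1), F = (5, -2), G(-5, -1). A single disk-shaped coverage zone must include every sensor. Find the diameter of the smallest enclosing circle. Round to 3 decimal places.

By Welzl's lemma the MEC is supported by two points (diametrically opposite) or three points (on a circumcircle).
The minimum enclosing circle is determined by three boundary points: A, D, G.
Their circumcentre is (4/7, -3/7) with r² = 1537/49.
The farthest remaining point C is at distance² 1124/49 ≤ 1537/49.
Diameter = 2r = 2√(1537/49) ≈ 11.201.

11.201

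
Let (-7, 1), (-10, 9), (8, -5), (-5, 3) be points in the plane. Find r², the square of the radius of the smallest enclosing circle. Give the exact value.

By Welzl's lemma the MEC is supported by two points (diametrically opposite) or three points (on a circumcircle).
The farthest pair is (-10, 9)–(8, -5) with squared distance 520. The circle on this segment as diameter has centre (-1, 2) and r² = 520/4 = 130.
Check (-7, 1): distance² to centre = 37 ≤ 130, so it lies inside.
All remaining points lie in this disk, and no smaller disk contains both endpoints, so this is the minimum enclosing circle.

130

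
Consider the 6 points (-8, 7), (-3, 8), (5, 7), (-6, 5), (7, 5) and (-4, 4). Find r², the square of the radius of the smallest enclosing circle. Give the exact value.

The farthest pair is (-8, 7)–(7, 5) with squared distance 229. The circle on this segment as diameter has centre (-0.5, 6) and r² = 229/4 = 57.25.
Check (-3, 8): distance² to centre = 10.25 ≤ 57.25, so it lies inside.
All remaining points lie in this disk, and no smaller disk contains both endpoints, so this is the minimum enclosing circle.

57.25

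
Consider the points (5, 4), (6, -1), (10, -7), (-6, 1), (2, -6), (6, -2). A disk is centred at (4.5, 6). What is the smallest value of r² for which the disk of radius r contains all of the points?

The required radius is the distance from (4.5, 6) to the farthest point.
Squared distances: 4.25, 51.25, 199.25, 135.25, 150.25, 66.25.
Maximum is 199.25, attained at (10, -7).

199.25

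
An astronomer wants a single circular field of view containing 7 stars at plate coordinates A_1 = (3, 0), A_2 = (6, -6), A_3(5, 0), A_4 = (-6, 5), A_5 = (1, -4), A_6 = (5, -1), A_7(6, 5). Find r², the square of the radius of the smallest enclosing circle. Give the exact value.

The farthest pair is A_2–A_4 with squared distance 265. The circle on this segment as diameter has centre (0, -0.5) and r² = 265/4 = 66.25.
Check A_1: distance² to centre = 9.25 ≤ 66.25, so it lies inside.
All remaining points lie in this disk, and no smaller disk contains both endpoints, so this is the minimum enclosing circle.

66.25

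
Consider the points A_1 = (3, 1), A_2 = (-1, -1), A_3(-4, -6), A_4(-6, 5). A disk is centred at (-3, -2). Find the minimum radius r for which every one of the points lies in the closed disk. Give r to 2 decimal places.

7.62

The required radius is the distance from (-3, -2) to the farthest point.
Squared distances: 45, 5, 17, 58.
Maximum is 58, attained at A_4.
r = √58 ≈ 7.62.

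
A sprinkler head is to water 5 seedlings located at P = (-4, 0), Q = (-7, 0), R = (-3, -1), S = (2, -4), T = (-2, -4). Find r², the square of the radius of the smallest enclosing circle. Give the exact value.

24.25

By Welzl's lemma the MEC is supported by two points (diametrically opposite) or three points (on a circumcircle).
The farthest pair is Q–S with squared distance 97. The circle on this segment as diameter has centre (-2.5, -2) and r² = 97/4 = 24.25.
Check P: distance² to centre = 6.25 ≤ 24.25, so it lies inside.
All remaining points lie in this disk, and no smaller disk contains both endpoints, so this is the minimum enclosing circle.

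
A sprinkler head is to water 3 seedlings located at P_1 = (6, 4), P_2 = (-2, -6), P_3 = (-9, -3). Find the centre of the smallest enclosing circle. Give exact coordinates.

(-1.5, 0.5)

Side lengths²: P_1P_2² = 164, P_1P_3² = 274, P_2P_3² = 58.
Since P_1P_3² = 274 ≥ 164 + 58 = 222, the angle opposite P_1P_3 is not acute, so the smallest enclosing circle has P_1P_3 as diameter.
Centre = midpoint of P_1P_3 = (-1.5, 0.5), r² = 274/4 = 68.5.
Centre = (-1.5, 0.5).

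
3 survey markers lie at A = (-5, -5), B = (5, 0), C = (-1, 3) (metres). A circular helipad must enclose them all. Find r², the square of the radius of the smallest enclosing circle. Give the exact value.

Side lengths²: AB² = 125, AC² = 80, BC² = 45.
Since AB² = 125 ≥ 80 + 45 = 125, the angle opposite AB is not acute, so the smallest enclosing circle has AB as diameter.
Centre = midpoint of AB = (0, -2.5), r² = 125/4 = 31.25.

31.25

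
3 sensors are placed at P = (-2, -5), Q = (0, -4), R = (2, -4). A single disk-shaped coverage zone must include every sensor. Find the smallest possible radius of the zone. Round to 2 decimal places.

2.06

Side lengths²: PQ² = 5, PR² = 17, QR² = 4.
Since PR² = 17 ≥ 5 + 4 = 9, the angle opposite PR is not acute, so the smallest enclosing circle has PR as diameter.
Centre = midpoint of PR = (0, -4.5), r² = 17/4 = 4.25.
r = √(4.25) ≈ 2.06.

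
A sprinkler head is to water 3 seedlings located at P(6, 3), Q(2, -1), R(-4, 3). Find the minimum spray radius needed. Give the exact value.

5

Side lengths²: PQ² = 32, PR² = 100, QR² = 52.
Since PR² = 100 ≥ 52 + 32 = 84, the angle opposite PR is not acute, so the smallest enclosing circle has PR as diameter.
Centre = midpoint of PR = (1, 3), r² = 100/4 = 25.
r = √25 = 5.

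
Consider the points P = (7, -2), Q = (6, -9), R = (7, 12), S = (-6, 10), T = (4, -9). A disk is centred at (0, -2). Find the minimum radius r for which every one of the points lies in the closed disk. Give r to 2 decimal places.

15.65

The required radius is the distance from (0, -2) to the farthest point.
Squared distances: 49, 85, 245, 180, 65.
Maximum is 245, attained at R.
r = √245 ≈ 15.65.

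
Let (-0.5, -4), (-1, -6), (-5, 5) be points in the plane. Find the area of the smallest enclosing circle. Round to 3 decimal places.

107.600

Call the three points A, B, C in the order given.
Side lengths²: AB² = 4.25, AC² = 101.25, BC² = 137.
Since BC² = 137 ≥ 101.25 + 4.25 = 105.5, the angle opposite BC is not acute, so the smallest enclosing circle has BC as diameter.
Centre = midpoint of BC = (-3, -0.5), r² = 137/4 = 34.25.
Area = π·r² = π·34.25 ≈ 107.600.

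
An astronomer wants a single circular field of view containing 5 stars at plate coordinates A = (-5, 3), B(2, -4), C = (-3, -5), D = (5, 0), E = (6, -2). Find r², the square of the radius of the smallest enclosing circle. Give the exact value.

6205/169

By Welzl's lemma the MEC is supported by two points (diametrically opposite) or three points (on a circumcircle).
The minimum enclosing circle is determined by three boundary points: A, C, E.
Their circumcentre is (4/13, 1/13) with r² = 6205/169.
The farthest remaining point D is at distance² 3722/169 ≤ 6205/169.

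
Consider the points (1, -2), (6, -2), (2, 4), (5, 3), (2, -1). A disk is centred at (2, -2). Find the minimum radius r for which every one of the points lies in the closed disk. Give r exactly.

The required radius is the distance from (2, -2) to the farthest point.
Squared distances: 1, 16, 36, 34, 1.
Maximum is 36, attained at (2, 4).
r = √36 = 6.

6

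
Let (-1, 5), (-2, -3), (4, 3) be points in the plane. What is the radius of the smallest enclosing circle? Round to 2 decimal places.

4.39

Call the three points A, B, C in the order given.
Side lengths²: AB² = 65, AC² = 29, BC² = 72.
Since BC² = 72 < 65 + 29 = 94, the triangle is acute, so the smallest enclosing circle is the circumcircle.
Circumcentre = (3/14, 11/14), r² = 1885/98.
r = √(1885/98) ≈ 4.39.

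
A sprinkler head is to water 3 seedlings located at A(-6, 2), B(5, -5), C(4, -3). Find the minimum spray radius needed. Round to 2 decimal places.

Side lengths²: AB² = 170, AC² = 125, BC² = 5.
Since AB² = 170 ≥ 125 + 5 = 130, the angle opposite AB is not acute, so the smallest enclosing circle has AB as diameter.
Centre = midpoint of AB = (-0.5, -1.5), r² = 170/4 = 42.5.
r = √(42.5) ≈ 6.52.

6.52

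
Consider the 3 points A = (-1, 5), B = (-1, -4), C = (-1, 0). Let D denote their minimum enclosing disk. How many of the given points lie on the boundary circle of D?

Side lengths²: AB² = 81, AC² = 25, BC² = 16.
Since AB² = 81 ≥ 25 + 16 = 41, the angle opposite AB is not acute, so the smallest enclosing circle has AB as diameter.
Centre = midpoint of AB = (-1, 0.5), r² = 81/4 = 20.25.
The points at distance exactly r from the centre are A, B — 2 points.

2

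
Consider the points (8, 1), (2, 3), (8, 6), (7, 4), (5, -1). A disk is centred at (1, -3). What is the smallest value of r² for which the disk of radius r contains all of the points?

The required radius is the distance from (1, -3) to the farthest point.
Squared distances: 65, 37, 130, 85, 20.
Maximum is 130, attained at (8, 6).

130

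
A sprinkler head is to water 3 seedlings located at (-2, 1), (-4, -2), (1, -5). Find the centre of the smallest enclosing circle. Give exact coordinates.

Call the three points A, B, C in the order given.
Side lengths²: AB² = 13, AC² = 45, BC² = 34.
Since AC² = 45 < 34 + 13 = 47, the triangle is acute, so the smallest enclosing circle is the circumcircle.
Circumcentre = (-9/14, -29/14), r² = 1105/98.
Centre = (-9/14, -29/14).

(-9/14, -29/14)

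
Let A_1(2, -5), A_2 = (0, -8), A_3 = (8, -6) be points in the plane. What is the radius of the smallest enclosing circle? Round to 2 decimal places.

Side lengths²: A_1A_2² = 13, A_1A_3² = 37, A_2A_3² = 68.
Since A_2A_3² = 68 ≥ 37 + 13 = 50, the angle opposite A_2A_3 is not acute, so the smallest enclosing circle has A_2A_3 as diameter.
Centre = midpoint of A_2A_3 = (4, -7), r² = 68/4 = 17.
r = √17 ≈ 4.12.

4.12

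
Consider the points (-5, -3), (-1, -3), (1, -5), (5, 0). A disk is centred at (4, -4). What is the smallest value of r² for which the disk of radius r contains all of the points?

82

The required radius is the distance from (4, -4) to the farthest point.
Squared distances: 82, 26, 10, 17.
Maximum is 82, attained at (-5, -3).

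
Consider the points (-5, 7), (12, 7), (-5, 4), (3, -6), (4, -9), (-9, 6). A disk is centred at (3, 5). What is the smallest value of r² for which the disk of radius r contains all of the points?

197

The required radius is the distance from (3, 5) to the farthest point.
Squared distances: 68, 85, 65, 121, 197, 145.
Maximum is 197, attained at (4, -9).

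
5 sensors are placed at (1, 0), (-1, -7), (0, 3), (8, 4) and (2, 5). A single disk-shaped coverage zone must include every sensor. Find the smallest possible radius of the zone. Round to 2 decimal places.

7.11

A smallest enclosing disk is always determined by at most three of the input points on its boundary.
The farthest pair is (-1, -7)–(8, 4) with squared distance 202. The circle on this segment as diameter has centre (3.5, -1.5) and r² = 202/4 = 50.5.
Check (1, 0): distance² to centre = 8.5 ≤ 50.5, so it lies inside.
All remaining points lie in this disk, and no smaller disk contains both endpoints, so this is the minimum enclosing circle.
r = √(50.5) ≈ 7.11.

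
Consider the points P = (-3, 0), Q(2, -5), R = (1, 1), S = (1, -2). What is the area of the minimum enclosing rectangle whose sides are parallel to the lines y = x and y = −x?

25

In coordinates u = x + y, v = x − y the rectangle is axis-aligned; the map (x,y)→(u,v) scales areas by 2.
u-values: -3, -3, 2, -1; range = 2 − (-3) = 5.
v-values: -3, 7, 0, 3; range = 7 − (-3) = 10.
Area = (5 × 10) / 2 = 25.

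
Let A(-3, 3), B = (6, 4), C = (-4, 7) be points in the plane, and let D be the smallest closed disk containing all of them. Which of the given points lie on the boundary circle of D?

B, C

Side lengths²: AB² = 82, AC² = 17, BC² = 109.
Since BC² = 109 ≥ 82 + 17 = 99, the angle opposite BC is not acute, so the smallest enclosing circle has BC as diameter.
Centre = midpoint of BC = (1, 5.5), r² = 109/4 = 27.25.
The points at distance exactly r from the centre are B, C — 2 points.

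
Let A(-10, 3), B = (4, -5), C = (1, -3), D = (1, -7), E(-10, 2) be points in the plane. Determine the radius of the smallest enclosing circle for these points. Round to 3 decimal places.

8.062

The minimum enclosing circle of a finite set is fixed by two of the points (as a diameter) or three (as a circumcircle).
The farthest pair is A–B with squared distance 260. The circle on this segment as diameter has centre (-3, -1) and r² = 260/4 = 65.
Check C: distance² to centre = 20 ≤ 65, so it lies inside.
All remaining points lie in this disk, and no smaller disk contains both endpoints, so this is the minimum enclosing circle.
r = √65 ≈ 8.062.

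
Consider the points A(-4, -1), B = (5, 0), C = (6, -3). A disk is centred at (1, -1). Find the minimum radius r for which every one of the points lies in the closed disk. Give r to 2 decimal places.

The required radius is the distance from (1, -1) to the farthest point.
Squared distances: 25, 17, 29.
Maximum is 29, attained at C.
r = √29 ≈ 5.39.

5.39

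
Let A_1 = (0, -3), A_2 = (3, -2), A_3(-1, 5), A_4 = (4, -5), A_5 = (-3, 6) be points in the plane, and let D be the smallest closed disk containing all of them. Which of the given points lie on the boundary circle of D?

The farthest pair is A_4–A_5 with squared distance 170. The circle on this segment as diameter has centre (0.5, 0.5) and r² = 170/4 = 42.5.
Check A_1: distance² to centre = 12.5 ≤ 42.5, so it lies inside.
All remaining points lie in this disk, and no smaller disk contains both endpoints, so this is the minimum enclosing circle.
The points at distance exactly r from the centre are A_4, A_5 — 2 points.

A_4, A_5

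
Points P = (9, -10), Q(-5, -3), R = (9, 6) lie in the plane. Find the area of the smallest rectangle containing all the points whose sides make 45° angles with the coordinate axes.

241.5

In coordinates u = x + y, v = x − y the rectangle is axis-aligned; the map (x,y)→(u,v) scales areas by 2.
u-values: -1, -8, 15; range = 15 − (-8) = 23.
v-values: 19, -2, 3; range = 19 − (-2) = 21.
Area = (23 × 21) / 2 = 241.5.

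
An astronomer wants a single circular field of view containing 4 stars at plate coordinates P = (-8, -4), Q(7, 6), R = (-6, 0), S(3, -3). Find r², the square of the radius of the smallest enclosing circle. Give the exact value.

81.25

The minimum enclosing circle of a finite set is fixed by two of the points (as a diameter) or three (as a circumcircle).
The farthest pair is P–Q with squared distance 325. The circle on this segment as diameter has centre (-0.5, 1) and r² = 325/4 = 81.25.
Check R: distance² to centre = 31.25 ≤ 81.25, so it lies inside.
All remaining points lie in this disk, and no smaller disk contains both endpoints, so this is the minimum enclosing circle.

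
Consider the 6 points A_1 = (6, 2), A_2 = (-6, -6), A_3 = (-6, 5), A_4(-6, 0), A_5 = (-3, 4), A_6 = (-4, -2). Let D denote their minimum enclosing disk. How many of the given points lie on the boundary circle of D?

By Welzl's lemma the MEC is supported by two points (diametrically opposite) or three points (on a circumcircle).
The minimum enclosing circle is determined by three boundary points: A_1, A_2, A_3.
Their circumcentre is (-1, -0.5) with r² = 55.25.
The farthest remaining point A_4 is at distance² 25.25 ≤ 55.25.
The points at distance exactly r from the centre are A_1, A_2, A_3 — 3 points.

3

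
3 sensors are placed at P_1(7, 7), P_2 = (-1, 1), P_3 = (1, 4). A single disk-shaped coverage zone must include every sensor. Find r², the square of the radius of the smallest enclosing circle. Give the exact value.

25

Side lengths²: P_1P_2² = 100, P_1P_3² = 45, P_2P_3² = 13.
Since P_1P_2² = 100 ≥ 45 + 13 = 58, the angle opposite P_1P_2 is not acute, so the smallest enclosing circle has P_1P_2 as diameter.
Centre = midpoint of P_1P_2 = (3, 4), r² = 100/4 = 25.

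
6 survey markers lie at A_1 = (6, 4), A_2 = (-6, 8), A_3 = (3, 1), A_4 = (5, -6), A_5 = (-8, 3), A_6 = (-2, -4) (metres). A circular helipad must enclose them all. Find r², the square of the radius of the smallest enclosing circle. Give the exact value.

By Welzl's lemma the MEC is supported by two points (diametrically opposite) or three points (on a circumcircle).
The farthest pair is A_2–A_4 with squared distance 317. The circle on this segment as diameter has centre (-0.5, 1) and r² = 317/4 = 79.25.
Check A_1: distance² to centre = 51.25 ≤ 79.25, so it lies inside.
All remaining points lie in this disk, and no smaller disk contains both endpoints, so this is the minimum enclosing circle.

79.25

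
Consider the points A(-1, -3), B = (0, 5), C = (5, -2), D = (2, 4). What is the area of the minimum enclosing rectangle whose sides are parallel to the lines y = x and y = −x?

In coordinates u = x + y, v = x − y the rectangle is axis-aligned; the map (x,y)→(u,v) scales areas by 2.
u-values: -4, 5, 3, 6; range = 6 − (-4) = 10.
v-values: 2, -5, 7, -2; range = 7 − (-5) = 12.
Area = (10 × 12) / 2 = 60.

60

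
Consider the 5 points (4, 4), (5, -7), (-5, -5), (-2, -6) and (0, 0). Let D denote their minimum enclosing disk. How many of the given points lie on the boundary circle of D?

The minimum enclosing circle is determined by three boundary points: (4, 4), (5, -7), (-5, -5).
Their circumcentre is (5/6, -11/6) with r² = 793/18.
The farthest remaining point (-2, -6) is at distance² 457/18 ≤ 793/18.
The points at distance exactly r from the centre are (4, 4), (5, -7), (-5, -5) — 3 points.

3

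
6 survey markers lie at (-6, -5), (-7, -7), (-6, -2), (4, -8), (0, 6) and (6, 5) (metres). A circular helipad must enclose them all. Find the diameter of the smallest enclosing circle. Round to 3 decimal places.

The minimum enclosing circle of a finite set is fixed by two of the points (as a diameter) or three (as a circumcircle).
The farthest pair is (-7, -7)–(6, 5) with squared distance 313. The circle on this segment as diameter has centre (-0.5, -1) and r² = 313/4 = 78.25.
Check (-6, -5): distance² to centre = 46.25 ≤ 78.25, so it lies inside.
All remaining points lie in this disk, and no smaller disk contains both endpoints, so this is the minimum enclosing circle.
Diameter = 2r = 2√(78.25) ≈ 17.692.

17.692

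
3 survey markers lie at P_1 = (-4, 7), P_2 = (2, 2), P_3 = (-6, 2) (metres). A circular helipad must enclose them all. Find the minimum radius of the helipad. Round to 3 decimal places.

4.206

Side lengths²: P_1P_2² = 61, P_1P_3² = 29, P_2P_3² = 64.
Since P_2P_3² = 64 < 61 + 29 = 90, the triangle is acute, so the smallest enclosing circle is the circumcircle.
Circumcentre = (-2, 3.3), r² = 17.69.
r = √(17.69) ≈ 4.206.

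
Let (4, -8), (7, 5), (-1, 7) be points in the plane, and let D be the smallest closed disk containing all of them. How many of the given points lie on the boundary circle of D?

Call the three points A, B, C in the order given.
Side lengths²: AB² = 178, AC² = 250, BC² = 68.
Since AC² = 250 ≥ 178 + 68 = 246, the angle opposite AC is not acute, so the smallest enclosing circle has AC as diameter.
Centre = midpoint of AC = (1.5, -0.5), r² = 250/4 = 62.5.
The points at distance exactly r from the centre are (4, -8), (-1, 7) — 2 points.

2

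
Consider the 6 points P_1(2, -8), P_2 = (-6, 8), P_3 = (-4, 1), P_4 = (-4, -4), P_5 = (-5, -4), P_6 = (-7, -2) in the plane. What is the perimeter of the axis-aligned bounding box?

50

Width = max x − min x = 2 − (-7) = 9.
Height = max y − min y = 8 − (-8) = 16.
Perimeter = 2(9 + 16) = 50.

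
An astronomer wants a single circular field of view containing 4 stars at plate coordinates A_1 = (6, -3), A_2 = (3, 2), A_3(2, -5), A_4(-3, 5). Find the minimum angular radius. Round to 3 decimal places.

6.021

A smallest enclosing disk is always determined by at most three of the input points on its boundary.
The farthest pair is A_1–A_4 with squared distance 145. The circle on this segment as diameter has centre (1.5, 1) and r² = 145/4 = 36.25.
Check A_2: distance² to centre = 3.25 ≤ 36.25, so it lies inside.
All remaining points lie in this disk, and no smaller disk contains both endpoints, so this is the minimum enclosing circle.
r = √(36.25) ≈ 6.021.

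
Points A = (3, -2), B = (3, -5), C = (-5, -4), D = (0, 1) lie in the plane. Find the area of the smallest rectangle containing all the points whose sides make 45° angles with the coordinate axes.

45

In coordinates u = x + y, v = x − y the rectangle is axis-aligned; the map (x,y)→(u,v) scales areas by 2.
u-values: 1, -2, -9, 1; range = 1 − (-9) = 10.
v-values: 5, 8, -1, -1; range = 8 − (-1) = 9.
Area = (10 × 9) / 2 = 45.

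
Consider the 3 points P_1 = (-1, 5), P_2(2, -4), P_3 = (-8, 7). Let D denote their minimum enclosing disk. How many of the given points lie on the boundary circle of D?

Side lengths²: P_1P_2² = 90, P_1P_3² = 53, P_2P_3² = 221.
Since P_2P_3² = 221 ≥ 90 + 53 = 143, the angle opposite P_2P_3 is not acute, so the smallest enclosing circle has P_2P_3 as diameter.
Centre = midpoint of P_2P_3 = (-3, 1.5), r² = 221/4 = 55.25.
The points at distance exactly r from the centre are P_2, P_3 — 2 points.

2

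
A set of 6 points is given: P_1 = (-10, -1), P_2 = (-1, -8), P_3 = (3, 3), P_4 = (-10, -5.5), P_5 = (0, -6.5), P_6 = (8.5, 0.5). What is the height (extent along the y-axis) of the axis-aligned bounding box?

max y = 3, min y = -8, so height = 11.

11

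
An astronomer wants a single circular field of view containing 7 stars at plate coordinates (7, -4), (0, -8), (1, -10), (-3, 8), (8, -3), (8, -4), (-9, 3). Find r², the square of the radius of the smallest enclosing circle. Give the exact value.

The minimum enclosing circle of a finite set is fixed by two of the points (as a diameter) or three (as a circumcircle).
The minimum enclosing circle is determined by three boundary points: (1, -10), (-3, 8), (8, -4).
Their circumcentre is (-0.7, -14/15) with r² = 15317/180.
The farthest remaining point (-9, 3) is at distance² 3037/36 ≤ 15317/180.

15317/180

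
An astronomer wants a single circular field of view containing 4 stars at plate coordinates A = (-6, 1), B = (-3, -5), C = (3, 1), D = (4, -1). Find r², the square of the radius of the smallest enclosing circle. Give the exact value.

By Welzl's lemma the MEC is supported by two points (diametrically opposite) or three points (on a circumcircle).
The minimum enclosing circle is determined by three boundary points: A, B, D.
Their circumcentre is (-19/18, -5/18) with r² = 4225/162.
The farthest remaining point C is at distance² 2929/162 ≤ 4225/162.

4225/162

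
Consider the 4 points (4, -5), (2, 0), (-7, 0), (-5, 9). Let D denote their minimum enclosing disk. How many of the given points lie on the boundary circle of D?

2

The minimum enclosing circle of a finite set is fixed by two of the points (as a diameter) or three (as a circumcircle).
The farthest pair is (4, -5)–(-5, 9) with squared distance 277. The circle on this segment as diameter has centre (-0.5, 2) and r² = 277/4 = 69.25.
Check (2, 0): distance² to centre = 10.25 ≤ 69.25, so it lies inside.
All remaining points lie in this disk, and no smaller disk contains both endpoints, so this is the minimum enclosing circle.
The points at distance exactly r from the centre are (4, -5), (-5, 9) — 2 points.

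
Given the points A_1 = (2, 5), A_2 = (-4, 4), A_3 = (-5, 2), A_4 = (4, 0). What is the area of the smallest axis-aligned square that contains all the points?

81

The bounding box has width 9 and height 5.
An axis-aligned square enclosing the set must have side ≥ max(width, height).
So the minimum side is max(9, 5) = 9.
Area = 9² = 81.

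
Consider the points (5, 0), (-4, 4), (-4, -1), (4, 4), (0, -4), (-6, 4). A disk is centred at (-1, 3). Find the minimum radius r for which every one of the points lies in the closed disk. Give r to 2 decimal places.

7.07

The required radius is the distance from (-1, 3) to the farthest point.
Squared distances: 45, 10, 25, 26, 50, 26.
Maximum is 50, attained at (0, -4).
r = √50 ≈ 7.07.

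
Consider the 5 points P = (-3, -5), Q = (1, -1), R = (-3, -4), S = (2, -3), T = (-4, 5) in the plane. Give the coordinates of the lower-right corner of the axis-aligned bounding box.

(2, -5)

x-range [-4, 2], y-range [-5, 5].
The lower-right corner is (2, -5).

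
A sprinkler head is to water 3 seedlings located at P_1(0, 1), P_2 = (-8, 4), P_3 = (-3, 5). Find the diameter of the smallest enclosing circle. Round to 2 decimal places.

Side lengths²: P_1P_2² = 73, P_1P_3² = 25, P_2P_3² = 26.
Since P_1P_2² = 73 ≥ 26 + 25 = 51, the angle opposite P_1P_2 is not acute, so the smallest enclosing circle has P_1P_2 as diameter.
Centre = midpoint of P_1P_2 = (-4, 2.5), r² = 73/4 = 18.25.
Diameter = 2r = 2√(18.25) ≈ 8.54.

8.54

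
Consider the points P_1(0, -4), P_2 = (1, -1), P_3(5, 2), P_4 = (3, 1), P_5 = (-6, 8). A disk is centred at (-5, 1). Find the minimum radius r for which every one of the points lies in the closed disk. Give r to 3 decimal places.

The required radius is the distance from (-5, 1) to the farthest point.
Squared distances: 50, 40, 101, 64, 50.
Maximum is 101, attained at P_3.
r = √101 ≈ 10.050.

10.050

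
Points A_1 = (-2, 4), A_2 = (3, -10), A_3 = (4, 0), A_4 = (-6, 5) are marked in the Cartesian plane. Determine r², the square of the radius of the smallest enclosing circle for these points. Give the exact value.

76.5

A smallest enclosing disk is always determined by at most three of the input points on its boundary.
The farthest pair is A_2–A_4 with squared distance 306. The circle on this segment as diameter has centre (-1.5, -2.5) and r² = 306/4 = 76.5.
Check A_1: distance² to centre = 42.5 ≤ 76.5, so it lies inside.
All remaining points lie in this disk, and no smaller disk contains both endpoints, so this is the minimum enclosing circle.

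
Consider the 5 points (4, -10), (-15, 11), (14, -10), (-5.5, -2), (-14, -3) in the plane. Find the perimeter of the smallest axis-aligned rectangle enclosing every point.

100

Width = max x − min x = 14 − (-15) = 29.
Height = max y − min y = 11 − (-10) = 21.
Perimeter = 2(29 + 21) = 100.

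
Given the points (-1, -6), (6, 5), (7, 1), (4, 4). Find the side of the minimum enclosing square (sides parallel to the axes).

The bounding box has width 8 and height 11.
An axis-aligned square enclosing the set must have side ≥ max(width, height).
So the minimum side is max(8, 11) = 11.

11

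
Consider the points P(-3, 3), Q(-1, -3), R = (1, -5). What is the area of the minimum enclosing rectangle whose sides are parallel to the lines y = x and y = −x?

In coordinates u = x + y, v = x − y the rectangle is axis-aligned; the map (x,y)→(u,v) scales areas by 2.
u-values: 0, -4, -4; range = 0 − (-4) = 4.
v-values: -6, 2, 6; range = 6 − (-6) = 12.
Area = (4 × 12) / 2 = 24.

24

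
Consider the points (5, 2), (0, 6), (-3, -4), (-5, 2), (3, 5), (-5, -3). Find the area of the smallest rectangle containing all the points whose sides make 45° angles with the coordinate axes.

In coordinates u = x + y, v = x − y the rectangle is axis-aligned; the map (x,y)→(u,v) scales areas by 2.
u-values: 7, 6, -7, -3, 8, -8; range = 8 − (-8) = 16.
v-values: 3, -6, 1, -7, -2, -2; range = 3 − (-7) = 10.
Area = (16 × 10) / 2 = 80.

80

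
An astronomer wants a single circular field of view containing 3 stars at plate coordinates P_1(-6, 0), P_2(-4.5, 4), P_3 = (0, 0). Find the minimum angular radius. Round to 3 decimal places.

Side lengths²: P_1P_2² = 18.25, P_1P_3² = 36, P_2P_3² = 36.25.
Since P_2P_3² = 36.25 < 36 + 18.25 = 54.25, the triangle is acute, so the smallest enclosing circle is the circumcircle.
Circumcentre = (-3, 1.15625), r² = 10.3369140625.
r = √(10.3369140625) ≈ 3.215.

3.215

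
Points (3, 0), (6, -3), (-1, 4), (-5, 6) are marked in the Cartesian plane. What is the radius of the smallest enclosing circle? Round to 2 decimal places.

7.11

The minimum enclosing circle of a finite set is fixed by two of the points (as a diameter) or three (as a circumcircle).
The farthest pair is (6, -3)–(-5, 6) with squared distance 202. The circle on this segment as diameter has centre (0.5, 1.5) and r² = 202/4 = 50.5.
Check (3, 0): distance² to centre = 8.5 ≤ 50.5, so it lies inside.
All remaining points lie in this disk, and no smaller disk contains both endpoints, so this is the minimum enclosing circle.
r = √(50.5) ≈ 7.11.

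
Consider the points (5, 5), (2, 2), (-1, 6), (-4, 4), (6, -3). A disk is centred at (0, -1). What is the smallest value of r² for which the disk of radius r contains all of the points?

The required radius is the distance from (0, -1) to the farthest point.
Squared distances: 61, 13, 50, 41, 40.
Maximum is 61, attained at (5, 5).

61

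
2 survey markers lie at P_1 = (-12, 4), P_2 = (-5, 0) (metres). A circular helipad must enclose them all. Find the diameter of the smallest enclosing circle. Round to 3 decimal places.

The smallest circle enclosing two points has them as diameter endpoints.
Centre = midpoint = (-8.5, 2); r² = |P_1P_2|²/4 = 65/4 = 16.25.
Diameter = 2r = 2√(16.25) ≈ 8.062.

8.062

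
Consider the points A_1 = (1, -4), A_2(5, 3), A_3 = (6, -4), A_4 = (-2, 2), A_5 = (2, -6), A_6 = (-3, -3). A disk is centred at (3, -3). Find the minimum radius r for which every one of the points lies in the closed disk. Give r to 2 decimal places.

The required radius is the distance from (3, -3) to the farthest point.
Squared distances: 5, 40, 10, 50, 10, 36.
Maximum is 50, attained at A_4.
r = √50 ≈ 7.07.

7.07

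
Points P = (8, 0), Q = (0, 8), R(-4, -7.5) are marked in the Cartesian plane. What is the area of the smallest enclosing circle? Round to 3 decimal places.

211.976

Side lengths²: PQ² = 128, PR² = 200.25, QR² = 256.25.
Since QR² = 256.25 < 200.25 + 128 = 328.25, the triangle is acute, so the smallest enclosing circle is the circumcircle.
Circumcentre = (-11/52, -11/52), r² = 91225/1352.
Area = π·r² = π·91225/1352 ≈ 211.976.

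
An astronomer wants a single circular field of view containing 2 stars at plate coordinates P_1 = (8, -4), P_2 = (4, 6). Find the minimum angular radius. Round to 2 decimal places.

The smallest circle enclosing two points has them as diameter endpoints.
Centre = midpoint = (6, 1); r² = |P_1P_2|²/4 = 116/4 = 29.
r = √29 ≈ 5.39.

5.39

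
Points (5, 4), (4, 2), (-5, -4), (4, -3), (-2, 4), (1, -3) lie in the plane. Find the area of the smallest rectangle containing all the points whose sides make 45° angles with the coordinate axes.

117

In coordinates u = x + y, v = x − y the rectangle is axis-aligned; the map (x,y)→(u,v) scales areas by 2.
u-values: 9, 6, -9, 1, 2, -2; range = 9 − (-9) = 18.
v-values: 1, 2, -1, 7, -6, 4; range = 7 − (-6) = 13.
Area = (18 × 13) / 2 = 117.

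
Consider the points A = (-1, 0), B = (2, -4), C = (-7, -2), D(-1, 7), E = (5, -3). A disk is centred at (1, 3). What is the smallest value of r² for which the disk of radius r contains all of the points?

The required radius is the distance from (1, 3) to the farthest point.
Squared distances: 13, 50, 89, 20, 52.
Maximum is 89, attained at C.

89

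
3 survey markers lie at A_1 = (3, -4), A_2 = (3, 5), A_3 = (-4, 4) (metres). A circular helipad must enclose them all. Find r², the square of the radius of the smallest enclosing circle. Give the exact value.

Side lengths²: A_1A_2² = 81, A_1A_3² = 113, A_2A_3² = 50.
Since A_1A_3² = 113 < 81 + 50 = 131, the triangle is acute, so the smallest enclosing circle is the circumcircle.
Circumcentre = (1/14, 0.5), r² = 2825/98.

2825/98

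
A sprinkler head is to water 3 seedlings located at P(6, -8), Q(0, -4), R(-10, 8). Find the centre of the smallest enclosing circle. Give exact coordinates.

Side lengths²: PQ² = 52, PR² = 512, QR² = 244.
Since PR² = 512 ≥ 244 + 52 = 296, the angle opposite PR is not acute, so the smallest enclosing circle has PR as diameter.
Centre = midpoint of PR = (-2, 0), r² = 512/4 = 128.
Centre = (-2, 0).

(-2, 0)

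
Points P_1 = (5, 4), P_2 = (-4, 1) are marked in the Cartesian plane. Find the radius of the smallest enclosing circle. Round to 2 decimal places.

The smallest circle enclosing two points has them as diameter endpoints.
Centre = midpoint = (0.5, 2.5); r² = |P_1P_2|²/4 = 90/4 = 22.5.
r = √(22.5) ≈ 4.74.

4.74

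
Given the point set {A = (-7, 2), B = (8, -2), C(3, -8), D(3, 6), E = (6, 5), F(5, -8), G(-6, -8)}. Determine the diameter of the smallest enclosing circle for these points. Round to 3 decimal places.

By Welzl's lemma the MEC is supported by two points (diametrically opposite) or three points (on a circumcircle).
The farthest pair is E–G with squared distance 313. The circle on this segment as diameter has centre (0, -1.5) and r² = 313/4 = 78.25.
Check A: distance² to centre = 61.25 ≤ 78.25, so it lies inside.
All remaining points lie in this disk, and no smaller disk contains both endpoints, so this is the minimum enclosing circle.
Diameter = 2r = 2√(78.25) ≈ 17.692.

17.692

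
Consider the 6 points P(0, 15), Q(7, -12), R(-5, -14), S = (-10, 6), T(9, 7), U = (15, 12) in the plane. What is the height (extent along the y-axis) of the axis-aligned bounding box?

max y = 15, min y = -14, so height = 29.

29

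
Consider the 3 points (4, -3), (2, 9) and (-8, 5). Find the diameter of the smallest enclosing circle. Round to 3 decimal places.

14.763

Call the three points A, B, C in the order given.
Side lengths²: AB² = 148, AC² = 208, BC² = 116.
Since AC² = 208 < 148 + 116 = 264, the triangle is acute, so the smallest enclosing circle is the circumcircle.
Circumcentre = (-1.125, 2.3125), r² = 54.48828125.
Diameter = 2r = 2√(54.48828125) ≈ 14.763.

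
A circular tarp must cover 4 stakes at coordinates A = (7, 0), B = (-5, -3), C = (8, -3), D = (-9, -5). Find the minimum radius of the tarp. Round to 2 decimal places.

The minimum enclosing circle of a finite set is fixed by two of the points (as a diameter) or three (as a circumcircle).
The farthest pair is C–D with squared distance 293. The circle on this segment as diameter has centre (-0.5, -4) and r² = 293/4 = 73.25.
Check A: distance² to centre = 72.25 ≤ 73.25, so it lies inside.
All remaining points lie in this disk, and no smaller disk contains both endpoints, so this is the minimum enclosing circle.
r = √(73.25) ≈ 8.56.

8.56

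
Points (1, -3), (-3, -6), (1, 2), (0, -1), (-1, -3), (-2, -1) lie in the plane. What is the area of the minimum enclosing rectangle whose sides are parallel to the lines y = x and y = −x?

30

In coordinates u = x + y, v = x − y the rectangle is axis-aligned; the map (x,y)→(u,v) scales areas by 2.
u-values: -2, -9, 3, -1, -4, -3; range = 3 − (-9) = 12.
v-values: 4, 3, -1, 1, 2, -1; range = 4 − (-1) = 5.
Area = (12 × 5) / 2 = 30.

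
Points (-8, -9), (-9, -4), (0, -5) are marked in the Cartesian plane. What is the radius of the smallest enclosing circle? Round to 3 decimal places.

Call the three points A, B, C in the order given.
Side lengths²: AB² = 26, AC² = 80, BC² = 82.
Since BC² = 82 < 80 + 26 = 106, the triangle is acute, so the smallest enclosing circle is the circumcircle.
Circumcentre = (-51/11, -63/11), r² = 2665/121.
r = √(2665/121) ≈ 4.693.

4.693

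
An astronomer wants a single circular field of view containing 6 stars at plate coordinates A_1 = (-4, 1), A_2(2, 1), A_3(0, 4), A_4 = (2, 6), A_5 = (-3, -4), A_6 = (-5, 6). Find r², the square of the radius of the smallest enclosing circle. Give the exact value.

32.5

The minimum enclosing circle is determined by three boundary points: A_4, A_5, A_6.
Their circumcentre is (-1.5, 1.5) with r² = 32.5.
The farthest remaining point A_2 is at distance² 12.5 ≤ 32.5.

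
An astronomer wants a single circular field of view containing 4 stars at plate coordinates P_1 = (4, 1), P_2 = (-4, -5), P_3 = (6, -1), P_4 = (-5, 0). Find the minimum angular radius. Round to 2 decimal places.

The minimum enclosing circle is determined by three boundary points: P_2, P_3, P_4.
Their circumcentre is (11/27, -41/27) with r² = 22997/729.
The farthest remaining point P_1 is at distance² 14033/729 ≤ 22997/729.
r = √(22997/729) ≈ 5.62.

5.62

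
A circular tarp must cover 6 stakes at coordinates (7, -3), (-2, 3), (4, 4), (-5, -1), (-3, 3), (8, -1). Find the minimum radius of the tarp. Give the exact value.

A smallest enclosing disk is always determined by at most three of the input points on its boundary.
The farthest pair is (-5, -1)–(8, -1) with squared distance 169. The circle on this segment as diameter has centre (1.5, -1) and r² = 169/4 = 42.25.
Check (7, -3): distance² to centre = 34.25 ≤ 42.25, so it lies inside.
All remaining points lie in this disk, and no smaller disk contains both endpoints, so this is the minimum enclosing circle.
r = √(42.25) = 6.5.

6.5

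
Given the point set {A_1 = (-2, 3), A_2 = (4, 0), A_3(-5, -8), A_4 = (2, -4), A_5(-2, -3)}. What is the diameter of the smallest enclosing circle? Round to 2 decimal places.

The minimum enclosing circle is determined by three boundary points: A_1, A_2, A_3.
Their circumcentre is (-1.3, -3.1) with r² = 37.7.
The farthest remaining point A_4 is at distance² 11.7 ≤ 37.7.
Diameter = 2r = 2√(37.7) ≈ 12.28.

12.28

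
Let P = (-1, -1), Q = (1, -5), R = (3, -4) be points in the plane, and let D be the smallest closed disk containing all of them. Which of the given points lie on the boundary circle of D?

Side lengths²: PQ² = 20, PR² = 25, QR² = 5.
Since PR² = 25 ≥ 20 + 5 = 25, the angle opposite PR is not acute, so the smallest enclosing circle has PR as diameter.
Centre = midpoint of PR = (1, -2.5), r² = 25/4 = 6.25.
The points at distance exactly r from the centre are P, Q, R — 3 points.

P, Q, R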